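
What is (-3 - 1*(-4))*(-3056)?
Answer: -3056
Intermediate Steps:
(-3 - 1*(-4))*(-3056) = (-3 + 4)*(-3056) = 1*(-3056) = -3056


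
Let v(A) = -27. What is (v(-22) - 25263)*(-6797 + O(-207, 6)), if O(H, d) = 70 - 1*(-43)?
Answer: 169038360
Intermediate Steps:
O(H, d) = 113 (O(H, d) = 70 + 43 = 113)
(v(-22) - 25263)*(-6797 + O(-207, 6)) = (-27 - 25263)*(-6797 + 113) = -25290*(-6684) = 169038360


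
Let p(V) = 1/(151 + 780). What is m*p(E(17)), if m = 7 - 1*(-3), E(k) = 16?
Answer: 10/931 ≈ 0.010741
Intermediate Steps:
p(V) = 1/931
m = 10 (m = 7 + 3 = 10)
m*p(E(17)) = 10*(1/931) = 10/931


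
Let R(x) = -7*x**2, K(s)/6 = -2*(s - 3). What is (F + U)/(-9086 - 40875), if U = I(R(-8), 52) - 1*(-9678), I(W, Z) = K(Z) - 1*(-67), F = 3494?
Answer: -12651/49961 ≈ -0.25322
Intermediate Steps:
K(s) = 36 - 12*s (K(s) = 6*(-2*(s - 3)) = 6*(-2*(-3 + s)) = 6*(6 - 2*s) = 36 - 12*s)
I(W, Z) = 103 - 12*Z (I(W, Z) = (36 - 12*Z) - 1*(-67) = (36 - 12*Z) + 67 = 103 - 12*Z)
U = 9157 (U = (103 - 12*52) - 1*(-9678) = (103 - 624) + 9678 = -521 + 9678 = 9157)
(F + U)/(-9086 - 40875) = (3494 + 9157)/(-9086 - 40875) = 12651/(-49961) = 12651*(-1/49961) = -12651/49961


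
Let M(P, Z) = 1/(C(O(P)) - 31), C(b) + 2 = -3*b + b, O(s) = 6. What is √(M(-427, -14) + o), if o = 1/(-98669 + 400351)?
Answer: I*√454992267170/4525230 ≈ 0.14906*I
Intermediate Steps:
C(b) = -2 - 2*b (C(b) = -2 + (-3*b + b) = -2 - 2*b)
M(P, Z) = -1/45 (M(P, Z) = 1/((-2 - 2*6) - 31) = 1/((-2 - 12) - 31) = 1/(-14 - 31) = 1/(-45) = -1/45)
o = 1/301682 ≈ 3.3147e-6
√(M(-427, -14) + o) = √(-1/45 + 1/301682) = √(-301637/13575690) = I*√454992267170/4525230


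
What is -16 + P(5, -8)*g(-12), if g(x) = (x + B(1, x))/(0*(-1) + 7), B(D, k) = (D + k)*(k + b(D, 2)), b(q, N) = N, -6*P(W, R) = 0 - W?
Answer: -13/3 ≈ -4.3333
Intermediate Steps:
P(W, R) = W/6 (P(W, R) = -(0 - W)/6 = -(-1)*W/6 = W/6)
B(D, k) = (2 + k)*(D + k) (B(D, k) = (D + k)*(k + 2) = (D + k)*(2 + k) = (2 + k)*(D + k))
g(x) = 2/7 + x²/7 + 4*x/7 (g(x) = (x + (x² + 2*1 + 2*x + 1*x))/(0*(-1) + 7) = (x + (x² + 2 + 2*x + x))/(0 + 7) = (x + (2 + x² + 3*x))/7 = (2 + x² + 4*x)*(⅐) = 2/7 + x²/7 + 4*x/7)
-16 + P(5, -8)*g(-12) = -16 + ((⅙)*5)*(2/7 + (⅐)*(-12)² + (4/7)*(-12)) = -16 + 5*(2/7 + (⅐)*144 - 48/7)/6 = -16 + 5*(2/7 + 144/7 - 48/7)/6 = -16 + (⅚)*14 = -16 + 35/3 = -13/3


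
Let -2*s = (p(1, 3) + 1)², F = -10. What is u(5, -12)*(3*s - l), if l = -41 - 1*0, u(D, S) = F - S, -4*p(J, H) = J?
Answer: 1285/16 ≈ 80.313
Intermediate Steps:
p(J, H) = -J/4
u(D, S) = -10 - S
s = -9/32 (s = -(-¼*1 + 1)²/2 = -(-¼ + 1)²/2 = -(¾)²/2 = -½*9/16 = -9/32 ≈ -0.28125)
l = -41 (l = -41 + 0 = -41)
u(5, -12)*(3*s - l) = (-10 - 1*(-12))*(3*(-9/32) - 1*(-41)) = (-10 + 12)*(-27/32 + 41) = 2*(1285/32) = 1285/16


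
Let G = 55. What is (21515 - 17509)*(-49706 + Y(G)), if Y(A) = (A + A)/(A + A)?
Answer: -199118230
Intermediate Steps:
Y(A) = 1 (Y(A) = (2*A)/((2*A)) = (2*A)*(1/(2*A)) = 1)
(21515 - 17509)*(-49706 + Y(G)) = (21515 - 17509)*(-49706 + 1) = 4006*(-49705) = -199118230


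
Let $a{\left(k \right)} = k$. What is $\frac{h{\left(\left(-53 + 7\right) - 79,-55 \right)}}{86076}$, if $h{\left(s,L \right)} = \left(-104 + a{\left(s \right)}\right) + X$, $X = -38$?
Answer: $- \frac{89}{28692} \approx -0.0031019$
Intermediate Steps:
$h{\left(s,L \right)} = -142 + s$ ($h{\left(s,L \right)} = \left(-104 + s\right) - 38 = -142 + s$)
$\frac{h{\left(\left(-53 + 7\right) - 79,-55 \right)}}{86076} = \frac{-142 + \left(\left(-53 + 7\right) - 79\right)}{86076} = \left(-142 - 125\right) \frac{1}{86076} = \left(-267\right) \frac{1}{86076} = - \frac{89}{28692}$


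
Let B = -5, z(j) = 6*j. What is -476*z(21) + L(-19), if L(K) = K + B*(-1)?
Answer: -59990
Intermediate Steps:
L(K) = 5 + K (L(K) = K - 5*(-1) = K + 5 = 5 + K)
-476*z(21) + L(-19) = -2856*21 + (5 - 19) = -476*126 - 14 = -59976 - 14 = -59990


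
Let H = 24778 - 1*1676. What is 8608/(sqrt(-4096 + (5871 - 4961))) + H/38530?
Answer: 11551/19265 - 4304*I*sqrt(354)/531 ≈ 0.59958 - 152.5*I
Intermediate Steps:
H = 23102 (H = 24778 - 1676 = 23102)
8608/(sqrt(-4096 + (5871 - 4961))) + H/38530 = 8608/(sqrt(-4096 + (5871 - 4961))) + 23102/38530 = 8608/(sqrt(-4096 + 910)) + 23102*(1/38530) = 8608/(sqrt(-3186)) + 11551/19265 = 8608/((3*I*sqrt(354))) + 11551/19265 = 8608*(-I*sqrt(354)/1062) + 11551/19265 = -4304*I*sqrt(354)/531 + 11551/19265 = 11551/19265 - 4304*I*sqrt(354)/531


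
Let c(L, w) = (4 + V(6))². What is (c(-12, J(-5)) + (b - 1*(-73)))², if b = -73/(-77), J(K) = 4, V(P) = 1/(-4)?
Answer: 11756848041/1517824 ≈ 7745.9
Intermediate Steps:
V(P) = -¼
b = 73/77 (b = -73*(-1/77) = 73/77 ≈ 0.94805)
c(L, w) = 225/16 (c(L, w) = (4 - ¼)² = (15/4)² = 225/16)
(c(-12, J(-5)) + (b - 1*(-73)))² = (225/16 + (73/77 - 1*(-73)))² = (225/16 + (73/77 + 73))² = (225/16 + 5694/77)² = (108429/1232)² = 11756848041/1517824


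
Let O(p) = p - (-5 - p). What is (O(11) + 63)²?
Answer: 8100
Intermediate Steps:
O(p) = 5 + 2*p (O(p) = p + (5 + p) = 5 + 2*p)
(O(11) + 63)² = ((5 + 2*11) + 63)² = ((5 + 22) + 63)² = (27 + 63)² = 90² = 8100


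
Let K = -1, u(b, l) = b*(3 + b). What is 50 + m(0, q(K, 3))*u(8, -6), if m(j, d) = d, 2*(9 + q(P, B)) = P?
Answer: -786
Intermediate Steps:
q(P, B) = -9 + P/2
50 + m(0, q(K, 3))*u(8, -6) = 50 + (-9 + (1/2)*(-1))*(8*(3 + 8)) = 50 + (-9 - 1/2)*(8*11) = 50 - 19/2*88 = 50 - 836 = -786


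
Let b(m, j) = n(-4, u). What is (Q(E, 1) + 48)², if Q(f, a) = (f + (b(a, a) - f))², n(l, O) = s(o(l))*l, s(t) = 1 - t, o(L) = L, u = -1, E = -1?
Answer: 200704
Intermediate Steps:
n(l, O) = l*(1 - l) (n(l, O) = (1 - l)*l = l*(1 - l))
b(m, j) = -20 (b(m, j) = -4*(1 - 1*(-4)) = -4*(1 + 4) = -4*5 = -20)
Q(f, a) = 400 (Q(f, a) = (f + (-20 - f))² = (-20)² = 400)
(Q(E, 1) + 48)² = (400 + 48)² = 448² = 200704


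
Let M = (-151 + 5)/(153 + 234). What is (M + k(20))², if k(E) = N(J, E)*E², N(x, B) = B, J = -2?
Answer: 9584311989316/149769 ≈ 6.3994e+7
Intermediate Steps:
M = -146/387 ≈ -0.37726
k(E) = E³ (k(E) = E*E² = E³)
(M + k(20))² = (-146/387 + 20³)² = (-146/387 + 8000)² = (3095854/387)² = 9584311989316/149769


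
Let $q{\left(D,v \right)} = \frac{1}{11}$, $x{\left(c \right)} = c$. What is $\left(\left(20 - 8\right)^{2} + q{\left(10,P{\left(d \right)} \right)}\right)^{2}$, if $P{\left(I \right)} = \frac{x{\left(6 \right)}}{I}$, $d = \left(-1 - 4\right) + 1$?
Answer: $\frac{2512225}{121} \approx 20762.0$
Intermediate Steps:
$d = -4$ ($d = -5 + 1 = -4$)
$P{\left(I \right)} = \frac{6}{I}$
$q{\left(D,v \right)} = \frac{1}{11}$
$\left(\left(20 - 8\right)^{2} + q{\left(10,P{\left(d \right)} \right)}\right)^{2} = \left(\left(20 - 8\right)^{2} + \frac{1}{11}\right)^{2} = \left(12^{2} + \frac{1}{11}\right)^{2} = \left(144 + \frac{1}{11}\right)^{2} = \left(\frac{1585}{11}\right)^{2} = \frac{2512225}{121}$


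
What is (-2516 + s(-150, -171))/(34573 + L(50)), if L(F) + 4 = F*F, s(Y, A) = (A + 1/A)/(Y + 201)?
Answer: -21971278/323278749 ≈ -0.067964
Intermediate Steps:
s(Y, A) = (A + 1/A)/(201 + Y)
L(F) = -4 + F² (L(F) = -4 + F*F = -4 + F²)
(-2516 + s(-150, -171))/(34573 + L(50)) = (-2516 + (1 + (-171)²)/((-171)*(201 - 150)))/(34573 + (-4 + 50²)) = (-2516 - 1/171*(1 + 29241)/51)/(34573 + (-4 + 2500)) = (-2516 - 1/171*1/51*29242)/(34573 + 2496) = (-2516 - 29242/8721)/37069 = -21971278/8721*1/37069 = -21971278/323278749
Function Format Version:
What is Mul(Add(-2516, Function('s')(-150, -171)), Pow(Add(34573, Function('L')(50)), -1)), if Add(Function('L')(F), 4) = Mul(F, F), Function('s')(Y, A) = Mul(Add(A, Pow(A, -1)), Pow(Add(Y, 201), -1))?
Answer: Rational(-21971278, 323278749) ≈ -0.067964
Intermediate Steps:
Function('s')(Y, A) = Mul(Pow(Add(201, Y), -1), Add(A, Pow(A, -1))) (Function('s')(Y, A) = Mul(Add(A, Pow(A, -1)), Pow(Add(201, Y), -1)) = Mul(Pow(Add(201, Y), -1), Add(A, Pow(A, -1))))
Function('L')(F) = Add(-4, Pow(F, 2)) (Function('L')(F) = Add(-4, Mul(F, F)) = Add(-4, Pow(F, 2)))
Mul(Add(-2516, Function('s')(-150, -171)), Pow(Add(34573, Function('L')(50)), -1)) = Mul(Add(-2516, Mul(Pow(-171, -1), Pow(Add(201, -150), -1), Add(1, Pow(-171, 2)))), Pow(Add(34573, Add(-4, Pow(50, 2))), -1)) = Mul(Add(-2516, Mul(Rational(-1, 171), Pow(51, -1), Add(1, 29241))), Pow(Add(34573, Add(-4, 2500)), -1)) = Mul(Add(-2516, Mul(Rational(-1, 171), Rational(1, 51), 29242)), Pow(Add(34573, 2496), -1)) = Mul(Add(-2516, Rational(-29242, 8721)), Pow(37069, -1)) = Mul(Rational(-21971278, 8721), Rational(1, 37069)) = Rational(-21971278, 323278749)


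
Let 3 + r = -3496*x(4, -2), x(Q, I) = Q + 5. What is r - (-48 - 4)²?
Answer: -34171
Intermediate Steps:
x(Q, I) = 5 + Q
r = -31467 (r = -3 - 3496*(5 + 4) = -3 - 3496*9 = -3 - 31464 = -31467)
r - (-48 - 4)² = -31467 - (-48 - 4)² = -31467 - 1*(-52)² = -31467 - 1*2704 = -31467 - 2704 = -34171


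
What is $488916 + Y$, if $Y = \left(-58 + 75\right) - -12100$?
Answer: $501033$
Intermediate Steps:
$Y = 12117$ ($Y = 17 + 12100 = 12117$)
$488916 + Y = 488916 + 12117 = 501033$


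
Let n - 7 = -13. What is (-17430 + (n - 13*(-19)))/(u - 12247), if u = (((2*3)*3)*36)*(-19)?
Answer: 17189/24559 ≈ 0.69991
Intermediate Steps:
n = -6 (n = 7 - 13 = -6)
u = -12312 (u = ((6*3)*36)*(-19) = (18*36)*(-19) = 648*(-19) = -12312)
(-17430 + (n - 13*(-19)))/(u - 12247) = (-17430 + (-6 - 13*(-19)))/(-12312 - 12247) = (-17430 + (-6 + 247))/(-24559) = (-17430 + 241)*(-1/24559) = -17189*(-1/24559) = 17189/24559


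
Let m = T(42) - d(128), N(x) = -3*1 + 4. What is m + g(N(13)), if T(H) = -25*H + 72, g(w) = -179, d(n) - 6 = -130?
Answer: -1033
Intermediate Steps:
d(n) = -124 (d(n) = 6 - 130 = -124)
N(x) = 1 (N(x) = -3 + 4 = 1)
T(H) = 72 - 25*H
m = -854 (m = (72 - 25*42) - 1*(-124) = (72 - 1050) + 124 = -978 + 124 = -854)
m + g(N(13)) = -854 - 179 = -1033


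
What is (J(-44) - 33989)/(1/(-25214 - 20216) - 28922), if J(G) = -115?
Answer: 17808560/15102603 ≈ 1.1792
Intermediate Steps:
(J(-44) - 33989)/(1/(-25214 - 20216) - 28922) = (-115 - 33989)/(1/(-25214 - 20216) - 28922) = -34104/(1/(-45430) - 28922) = -34104/(-1/45430 - 28922) = -34104/(-1313926461/45430) = -34104*(-45430/1313926461) = 17808560/15102603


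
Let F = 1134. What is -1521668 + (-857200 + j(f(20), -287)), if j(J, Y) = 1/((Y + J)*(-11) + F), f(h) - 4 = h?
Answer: -9579701435/4027 ≈ -2.3789e+6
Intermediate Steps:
f(h) = 4 + h
j(J, Y) = 1/(1134 - 11*J - 11*Y) (j(J, Y) = 1/((Y + J)*(-11) + 1134) = 1/((J + Y)*(-11) + 1134) = 1/((-11*J - 11*Y) + 1134) = 1/(1134 - 11*J - 11*Y))
-1521668 + (-857200 + j(f(20), -287)) = -1521668 + (-857200 - 1/(-1134 + 11*(4 + 20) + 11*(-287))) = -1521668 + (-857200 - 1/(-1134 + 11*24 - 3157)) = -1521668 + (-857200 - 1/(-1134 + 264 - 3157)) = -1521668 + (-857200 - 1/(-4027)) = -1521668 + (-857200 - 1*(-1/4027)) = -1521668 + (-857200 + 1/4027) = -1521668 - 3451944399/4027 = -9579701435/4027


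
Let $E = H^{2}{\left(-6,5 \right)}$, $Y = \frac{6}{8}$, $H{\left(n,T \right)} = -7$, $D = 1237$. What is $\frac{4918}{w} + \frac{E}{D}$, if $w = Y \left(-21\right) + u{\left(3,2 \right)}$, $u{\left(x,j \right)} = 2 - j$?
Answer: $- \frac{24331177}{77931} \approx -312.21$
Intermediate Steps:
$Y = \frac{3}{4}$ ($Y = 6 \cdot \frac{1}{8} = \frac{3}{4} \approx 0.75$)
$E = 49$ ($E = \left(-7\right)^{2} = 49$)
$w = - \frac{63}{4}$ ($w = \frac{3}{4} \left(-21\right) + \left(2 - 2\right) = - \frac{63}{4} + \left(2 - 2\right) = - \frac{63}{4} + 0 = - \frac{63}{4} \approx -15.75$)
$\frac{4918}{w} + \frac{E}{D} = \frac{4918}{- \frac{63}{4}} + \frac{49}{1237} = 4918 \left(- \frac{4}{63}\right) + 49 \cdot \frac{1}{1237} = - \frac{19672}{63} + \frac{49}{1237} = - \frac{24331177}{77931}$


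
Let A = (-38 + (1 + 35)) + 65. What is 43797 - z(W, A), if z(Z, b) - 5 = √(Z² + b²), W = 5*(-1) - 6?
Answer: 43792 - √4090 ≈ 43728.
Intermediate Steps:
A = 63 (A = (-38 + 36) + 65 = -2 + 65 = 63)
W = -11 (W = -5 - 6 = -11)
z(Z, b) = 5 + √(Z² + b²)
43797 - z(W, A) = 43797 - (5 + √((-11)² + 63²)) = 43797 - (5 + √(121 + 3969)) = 43797 - (5 + √4090) = 43797 + (-5 - √4090) = 43792 - √4090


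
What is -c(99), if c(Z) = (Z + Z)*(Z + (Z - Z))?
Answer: -19602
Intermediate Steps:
c(Z) = 2*Z**2 (c(Z) = (2*Z)*(Z + 0) = (2*Z)*Z = 2*Z**2)
-c(99) = -2*99**2 = -2*9801 = -1*19602 = -19602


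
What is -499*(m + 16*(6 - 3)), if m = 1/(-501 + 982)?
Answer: -11521411/481 ≈ -23953.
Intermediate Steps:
m = 1/481 ≈ 0.0020790
-499*(m + 16*(6 - 3)) = -499*(1/481 + 16*(6 - 3)) = -499*(1/481 + 16*3) = -499*(1/481 + 48) = -499*23089/481 = -11521411/481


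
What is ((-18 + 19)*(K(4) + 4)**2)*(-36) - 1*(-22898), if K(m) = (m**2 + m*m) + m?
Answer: -34702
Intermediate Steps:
K(m) = m + 2*m**2 (K(m) = (m**2 + m**2) + m = 2*m**2 + m = m + 2*m**2)
((-18 + 19)*(K(4) + 4)**2)*(-36) - 1*(-22898) = ((-18 + 19)*(4*(1 + 2*4) + 4)**2)*(-36) - 1*(-22898) = (1*(4*(1 + 8) + 4)**2)*(-36) + 22898 = (1*(4*9 + 4)**2)*(-36) + 22898 = (1*(36 + 4)**2)*(-36) + 22898 = (1*40**2)*(-36) + 22898 = (1*1600)*(-36) + 22898 = 1600*(-36) + 22898 = -57600 + 22898 = -34702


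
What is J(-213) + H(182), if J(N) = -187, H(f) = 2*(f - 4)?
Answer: 169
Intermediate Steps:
H(f) = -8 + 2*f (H(f) = 2*(-4 + f) = -8 + 2*f)
J(-213) + H(182) = -187 + (-8 + 2*182) = -187 + (-8 + 364) = -187 + 356 = 169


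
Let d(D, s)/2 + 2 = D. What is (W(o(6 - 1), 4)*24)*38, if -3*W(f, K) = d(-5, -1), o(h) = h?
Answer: 4256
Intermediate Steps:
d(D, s) = -4 + 2*D
W(f, K) = 14/3 (W(f, K) = -(-4 + 2*(-5))/3 = -(-4 - 10)/3 = -⅓*(-14) = 14/3)
(W(o(6 - 1), 4)*24)*38 = ((14/3)*24)*38 = 112*38 = 4256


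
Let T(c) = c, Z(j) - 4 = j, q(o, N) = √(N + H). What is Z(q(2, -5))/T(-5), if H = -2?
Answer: -⅘ - I*√7/5 ≈ -0.8 - 0.52915*I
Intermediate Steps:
q(o, N) = √(-2 + N) (q(o, N) = √(N - 2) = √(-2 + N))
Z(j) = 4 + j
Z(q(2, -5))/T(-5) = (4 + √(-2 - 5))/(-5) = (4 + √(-7))*(-⅕) = (4 + I*√7)*(-⅕) = -⅘ - I*√7/5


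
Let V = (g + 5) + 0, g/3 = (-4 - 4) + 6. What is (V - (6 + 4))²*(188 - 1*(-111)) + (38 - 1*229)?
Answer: 35988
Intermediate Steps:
g = -6 (g = 3*((-4 - 4) + 6) = 3*(-8 + 6) = 3*(-2) = -6)
V = -1 (V = (-6 + 5) + 0 = -1 + 0 = -1)
(V - (6 + 4))²*(188 - 1*(-111)) + (38 - 1*229) = (-1 - (6 + 4))²*(188 - 1*(-111)) + (38 - 1*229) = (-1 - 1*10)²*(188 + 111) + (38 - 229) = (-1 - 10)²*299 - 191 = (-11)²*299 - 191 = 121*299 - 191 = 36179 - 191 = 35988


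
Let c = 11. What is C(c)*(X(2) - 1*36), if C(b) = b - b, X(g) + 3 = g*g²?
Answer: 0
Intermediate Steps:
X(g) = -3 + g³ (X(g) = -3 + g*g² = -3 + g³)
C(b) = 0
C(c)*(X(2) - 1*36) = 0*((-3 + 2³) - 1*36) = 0*((-3 + 8) - 36) = 0*(5 - 36) = 0*(-31) = 0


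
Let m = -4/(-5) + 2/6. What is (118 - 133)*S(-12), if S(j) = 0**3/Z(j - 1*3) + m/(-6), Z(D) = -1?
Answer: 17/6 ≈ 2.8333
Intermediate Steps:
m = 17/15 (m = -4*(-1/5) + 2*(1/6) = 4/5 + 1/3 = 17/15 ≈ 1.1333)
S(j) = -17/90 (S(j) = 0**3/(-1) + (17/15)/(-6) = 0*(-1) + (17/15)*(-1/6) = 0 - 17/90 = -17/90)
(118 - 133)*S(-12) = (118 - 133)*(-17/90) = -15*(-17/90) = 17/6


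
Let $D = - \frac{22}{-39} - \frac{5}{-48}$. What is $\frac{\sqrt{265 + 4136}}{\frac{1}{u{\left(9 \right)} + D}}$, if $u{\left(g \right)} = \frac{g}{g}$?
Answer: $\frac{1041 \sqrt{489}}{208} \approx 110.67$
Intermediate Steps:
$u{\left(g \right)} = 1$
$D = \frac{139}{208}$ ($D = \left(-22\right) \left(- \frac{1}{39}\right) - - \frac{5}{48} = \frac{22}{39} + \frac{5}{48} = \frac{139}{208} \approx 0.66827$)
$\frac{\sqrt{265 + 4136}}{\frac{1}{u{\left(9 \right)} + D}} = \frac{\sqrt{265 + 4136}}{\frac{1}{1 + \frac{139}{208}}} = \frac{\sqrt{4401}}{\frac{1}{\frac{347}{208}}} = \frac{3 \sqrt{489}}{\frac{208}{347}} = 3 \sqrt{489} \cdot \frac{347}{208} = \frac{1041 \sqrt{489}}{208}$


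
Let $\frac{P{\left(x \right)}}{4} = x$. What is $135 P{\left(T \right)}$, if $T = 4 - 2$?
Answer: $1080$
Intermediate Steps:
$T = 2$
$P{\left(x \right)} = 4 x$
$135 P{\left(T \right)} = 135 \cdot 4 \cdot 2 = 135 \cdot 8 = 1080$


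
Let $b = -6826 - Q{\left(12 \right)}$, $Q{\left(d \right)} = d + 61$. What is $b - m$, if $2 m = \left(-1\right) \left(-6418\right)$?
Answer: $-10108$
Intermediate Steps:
$Q{\left(d \right)} = 61 + d$
$b = -6899$ ($b = -6826 - \left(61 + 12\right) = -6826 - 73 = -6899$)
$m = 3209$ ($m = \frac{\left(-1\right) \left(-6418\right)}{2} = \frac{1}{2} \cdot 6418 = 3209$)
$b - m = -6899 - 3209 = -10108$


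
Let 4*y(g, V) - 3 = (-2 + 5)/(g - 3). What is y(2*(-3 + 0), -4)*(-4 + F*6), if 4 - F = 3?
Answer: 4/3 ≈ 1.3333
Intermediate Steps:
F = 1 (F = 4 - 1*3 = 4 - 3 = 1)
y(g, V) = ¾ + 3/(4*(-3 + g)) (y(g, V) = ¾ + ((-2 + 5)/(g - 3))/4 = ¾ + (3/(-3 + g))/4 = ¾ + 3/(4*(-3 + g)))
y(2*(-3 + 0), -4)*(-4 + F*6) = (3*(-2 + 2*(-3 + 0))/(4*(-3 + 2*(-3 + 0))))*(-4 + 1*6) = (3*(-2 + 2*(-3))/(4*(-3 + 2*(-3))))*(-4 + 6) = (3*(-2 - 6)/(4*(-3 - 6)))*2 = ((¾)*(-8)/(-9))*2 = ((¾)*(-⅑)*(-8))*2 = (⅔)*2 = 4/3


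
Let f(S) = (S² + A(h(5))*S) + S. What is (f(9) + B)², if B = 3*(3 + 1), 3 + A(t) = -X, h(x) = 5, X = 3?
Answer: 2304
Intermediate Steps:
A(t) = -6 (A(t) = -3 - 1*3 = -3 - 3 = -6)
f(S) = S² - 5*S (f(S) = (S² - 6*S) + S = S² - 5*S)
B = 12 (B = 3*4 = 12)
(f(9) + B)² = (9*(-5 + 9) + 12)² = (9*4 + 12)² = (36 + 12)² = 48² = 2304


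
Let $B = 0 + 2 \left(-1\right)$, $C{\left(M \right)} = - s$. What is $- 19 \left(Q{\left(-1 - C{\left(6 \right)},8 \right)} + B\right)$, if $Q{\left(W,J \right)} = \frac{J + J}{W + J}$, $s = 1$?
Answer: $0$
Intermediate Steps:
$C{\left(M \right)} = -1$ ($C{\left(M \right)} = \left(-1\right) 1 = -1$)
$B = -2$ ($B = 0 - 2 = -2$)
$Q{\left(W,J \right)} = \frac{2 J}{J + W}$
$- 19 \left(Q{\left(-1 - C{\left(6 \right)},8 \right)} + B\right) = - 19 \left(2 \cdot 8 \frac{1}{8 - 0} - 2\right) = - 19 \left(2 \cdot 8 \frac{1}{8 + \left(-1 + 1\right)} - 2\right) = - 19 \left(2 \cdot 8 \frac{1}{8 + 0} - 2\right) = - 19 \left(2 \cdot 8 \cdot \frac{1}{8} - 2\right) = - 19 \left(2 - 2\right) = \left(-19\right) 0 = 0$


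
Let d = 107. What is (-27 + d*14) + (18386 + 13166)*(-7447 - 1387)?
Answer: -278728897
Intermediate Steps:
(-27 + d*14) + (18386 + 13166)*(-7447 - 1387) = (-27 + 107*14) + (18386 + 13166)*(-7447 - 1387) = (-27 + 1498) + 31552*(-8834) = 1471 - 278730368 = -278728897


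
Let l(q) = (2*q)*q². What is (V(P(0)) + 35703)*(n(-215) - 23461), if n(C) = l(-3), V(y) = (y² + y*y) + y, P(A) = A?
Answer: -839556045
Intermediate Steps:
V(y) = y + 2*y² (V(y) = (y² + y²) + y = 2*y² + y = y + 2*y²)
l(q) = 2*q³
n(C) = -54 (n(C) = 2*(-3)³ = 2*(-27) = -54)
(V(P(0)) + 35703)*(n(-215) - 23461) = (0*(1 + 2*0) + 35703)*(-54 - 23461) = (0*(1 + 0) + 35703)*(-23515) = (0*1 + 35703)*(-23515) = (0 + 35703)*(-23515) = 35703*(-23515) = -839556045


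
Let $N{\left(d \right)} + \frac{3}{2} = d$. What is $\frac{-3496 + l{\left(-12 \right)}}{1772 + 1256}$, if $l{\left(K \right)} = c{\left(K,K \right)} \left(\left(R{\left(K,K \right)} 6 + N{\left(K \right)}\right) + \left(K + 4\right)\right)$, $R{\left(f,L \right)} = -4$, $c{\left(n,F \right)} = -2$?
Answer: $- \frac{3405}{3028} \approx -1.1245$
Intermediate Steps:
$N{\left(d \right)} = - \frac{3}{2} + d$
$l{\left(K \right)} = 43 - 4 K$ ($l{\left(K \right)} = - 2 \left(\left(\left(-4\right) 6 + \left(- \frac{3}{2} + K\right)\right) + \left(K + 4\right)\right) = - 2 \left(\left(-24 + \left(- \frac{3}{2} + K\right)\right) + \left(4 + K\right)\right) = - 2 \left(\left(- \frac{51}{2} + K\right) + \left(4 + K\right)\right) = - 2 \left(- \frac{43}{2} + 2 K\right) = 43 - 4 K$)
$\frac{-3496 + l{\left(-12 \right)}}{1772 + 1256} = \frac{-3496 + \left(43 - -48\right)}{1772 + 1256} = \frac{-3496 + \left(43 + 48\right)}{3028} = \left(-3496 + 91\right) \frac{1}{3028} = \left(-3405\right) \frac{1}{3028} = - \frac{3405}{3028}$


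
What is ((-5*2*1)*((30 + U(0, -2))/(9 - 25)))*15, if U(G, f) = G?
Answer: 1125/4 ≈ 281.25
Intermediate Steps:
((-5*2*1)*((30 + U(0, -2))/(9 - 25)))*15 = ((-5*2*1)*((30 + 0)/(9 - 25)))*15 = ((-10*1)*(30/(-16)))*15 = -300*(-1)/16*15 = -10*(-15/8)*15 = (75/4)*15 = 1125/4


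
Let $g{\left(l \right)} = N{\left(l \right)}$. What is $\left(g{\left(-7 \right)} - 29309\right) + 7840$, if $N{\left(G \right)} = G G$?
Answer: $-21420$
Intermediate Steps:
$N{\left(G \right)} = G^{2}$
$g{\left(l \right)} = l^{2}$
$\left(g{\left(-7 \right)} - 29309\right) + 7840 = \left(\left(-7\right)^{2} - 29309\right) + 7840 = \left(49 - 29309\right) + 7840 = -29260 + 7840 = -21420$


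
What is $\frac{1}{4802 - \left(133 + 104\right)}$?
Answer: $\frac{1}{4565} \approx 0.00021906$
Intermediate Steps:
$\frac{1}{4802 - \left(133 + 104\right)} = \frac{1}{4802 - 237} = \frac{1}{4565}$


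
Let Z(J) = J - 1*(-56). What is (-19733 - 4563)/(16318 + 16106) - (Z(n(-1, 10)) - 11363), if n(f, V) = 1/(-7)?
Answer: 45824813/4053 ≈ 11306.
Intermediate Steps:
n(f, V) = -⅐
Z(J) = 56 + J (Z(J) = J + 56 = 56 + J)
(-19733 - 4563)/(16318 + 16106) - (Z(n(-1, 10)) - 11363) = (-19733 - 4563)/(16318 + 16106) - ((56 - ⅐) - 11363) = -24296/32424 - (391/7 - 11363) = -24296*1/32424 - 1*(-79150/7) = -3037/4053 + 79150/7 = 45824813/4053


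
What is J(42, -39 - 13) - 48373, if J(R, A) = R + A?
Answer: -48383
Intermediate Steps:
J(R, A) = A + R
J(42, -39 - 13) - 48373 = ((-39 - 13) + 42) - 48373 = (-52 + 42) - 48373 = -10 - 48373 = -48383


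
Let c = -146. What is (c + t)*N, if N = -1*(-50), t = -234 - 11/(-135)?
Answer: -512890/27 ≈ -18996.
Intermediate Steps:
t = -31579/135 (t = -234 - 11*(-1)/135 = -234 - 1*(-11/135) = -234 + 11/135 = -31579/135 ≈ -233.92)
N = 50
(c + t)*N = (-146 - 31579/135)*50 = -51289/135*50 = -512890/27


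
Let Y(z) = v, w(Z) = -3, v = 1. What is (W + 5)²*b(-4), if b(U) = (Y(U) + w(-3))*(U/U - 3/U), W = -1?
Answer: -56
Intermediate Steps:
Y(z) = 1
b(U) = -2 + 6/U (b(U) = (1 - 3)*(U/U - 3/U) = -2*(1 - 3/U) = -2 + 6/U)
(W + 5)²*b(-4) = (-1 + 5)²*(-2 + 6/(-4)) = 4²*(-2 + 6*(-¼)) = 16*(-2 - 3/2) = 16*(-7/2) = -56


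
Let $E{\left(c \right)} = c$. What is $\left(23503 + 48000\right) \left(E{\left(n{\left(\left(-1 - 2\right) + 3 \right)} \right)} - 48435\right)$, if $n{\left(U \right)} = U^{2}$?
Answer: $-3463247805$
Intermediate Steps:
$\left(23503 + 48000\right) \left(E{\left(n{\left(\left(-1 - 2\right) + 3 \right)} \right)} - 48435\right) = \left(23503 + 48000\right) \left(\left(\left(-1 - 2\right) + 3\right)^{2} - 48435\right) = 71503 \left(\left(-3 + 3\right)^{2} - 48435\right) = 71503 \left(0^{2} - 48435\right) = 71503 \left(0 - 48435\right) = 71503 \left(-48435\right) = -3463247805$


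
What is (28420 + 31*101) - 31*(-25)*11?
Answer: 40076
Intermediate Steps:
(28420 + 31*101) - 31*(-25)*11 = (28420 + 3131) + 775*11 = 31551 + 8525 = 40076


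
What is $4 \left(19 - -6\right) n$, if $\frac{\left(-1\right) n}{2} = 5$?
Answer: $-1000$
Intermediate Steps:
$n = -10$ ($n = \left(-2\right) 5 = -10$)
$4 \left(19 - -6\right) n = 4 \left(19 - -6\right) \left(-10\right) = 4 \left(19 + 6\right) \left(-10\right) = 4 \cdot 25 \left(-10\right) = 100 \left(-10\right) = -1000$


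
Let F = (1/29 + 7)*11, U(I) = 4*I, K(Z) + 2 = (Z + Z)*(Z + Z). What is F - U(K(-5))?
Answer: -9124/29 ≈ -314.62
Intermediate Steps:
K(Z) = -2 + 4*Z² (K(Z) = -2 + (Z + Z)*(Z + Z) = -2 + (2*Z)*(2*Z) = -2 + 4*Z²)
F = 2244/29 (F = (1/29 + 7)*11 = (204/29)*11 = 2244/29 ≈ 77.379)
F - U(K(-5)) = 2244/29 - 4*(-2 + 4*(-5)²) = 2244/29 - 4*(-2 + 4*25) = 2244/29 - 4*(-2 + 100) = 2244/29 - 4*98 = 2244/29 - 1*392 = 2244/29 - 392 = -9124/29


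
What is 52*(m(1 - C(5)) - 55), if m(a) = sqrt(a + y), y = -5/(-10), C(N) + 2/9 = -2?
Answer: -2860 + 26*sqrt(134)/3 ≈ -2759.7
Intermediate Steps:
C(N) = -20/9 (C(N) = -2/9 - 2 = -20/9)
y = 1/2 (y = -5*(-1/10) = 1/2 ≈ 0.50000)
m(a) = sqrt(1/2 + a) (m(a) = sqrt(a + 1/2) = sqrt(1/2 + a))
52*(m(1 - C(5)) - 55) = 52*(sqrt(2 + 4*(1 - 1*(-20/9)))/2 - 55) = 52*(sqrt(2 + 4*(1 + 20/9))/2 - 55) = 52*(sqrt(2 + 4*(29/9))/2 - 55) = 52*(sqrt(2 + 116/9)/2 - 55) = 52*(sqrt(134/9)/2 - 55) = 52*((sqrt(134)/3)/2 - 55) = 52*(sqrt(134)/6 - 55) = 52*(-55 + sqrt(134)/6) = -2860 + 26*sqrt(134)/3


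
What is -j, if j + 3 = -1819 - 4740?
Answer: 6562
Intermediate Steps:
j = -6562 (j = -3 + (-1819 - 4740) = -3 - 6559 = -6562)
-j = -1*(-6562) = 6562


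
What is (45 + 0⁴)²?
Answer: 2025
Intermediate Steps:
(45 + 0⁴)² = (45 + 0)² = 45² = 2025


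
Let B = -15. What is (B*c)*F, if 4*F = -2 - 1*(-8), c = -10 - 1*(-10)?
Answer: 0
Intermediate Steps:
c = 0 (c = -10 + 10 = 0)
F = 3/2 (F = (-2 - 1*(-8))/4 = (-2 + 8)/4 = (¼)*6 = 3/2 ≈ 1.5000)
(B*c)*F = -15*0*(3/2) = 0*(3/2) = 0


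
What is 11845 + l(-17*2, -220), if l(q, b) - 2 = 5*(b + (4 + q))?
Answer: 10597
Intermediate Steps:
l(q, b) = 22 + 5*b + 5*q (l(q, b) = 2 + 5*(b + (4 + q)) = 2 + 5*(4 + b + q) = 2 + (20 + 5*b + 5*q) = 22 + 5*b + 5*q)
11845 + l(-17*2, -220) = 11845 + (22 + 5*(-220) + 5*(-17*2)) = 11845 + (22 - 1100 + 5*(-34)) = 11845 + (22 - 1100 - 170) = 11845 - 1248 = 10597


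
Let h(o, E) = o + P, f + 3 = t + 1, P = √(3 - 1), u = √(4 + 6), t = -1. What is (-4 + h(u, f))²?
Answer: (-4 + √2 + √10)² ≈ 0.33234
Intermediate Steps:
u = √10 ≈ 3.1623
P = √2 ≈ 1.4142
f = -3 (f = -3 + (-1 + 1) = -3 + 0 = -3)
h(o, E) = o + √2
(-4 + h(u, f))² = (-4 + (√10 + √2))² = (-4 + (√2 + √10))² = (-4 + √2 + √10)²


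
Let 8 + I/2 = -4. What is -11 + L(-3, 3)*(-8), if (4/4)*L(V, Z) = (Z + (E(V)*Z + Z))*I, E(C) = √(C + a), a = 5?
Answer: 1141 + 576*√2 ≈ 1955.6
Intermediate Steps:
E(C) = √(5 + C) (E(C) = √(C + 5) = √(5 + C))
I = -24 (I = -16 + 2*(-4) = -16 - 8 = -24)
L(V, Z) = -48*Z - 24*Z*√(5 + V) (L(V, Z) = (Z + (√(5 + V)*Z + Z))*(-24) = (Z + (Z*√(5 + V) + Z))*(-24) = (Z + (Z + Z*√(5 + V)))*(-24) = (2*Z + Z*√(5 + V))*(-24) = -48*Z - 24*Z*√(5 + V))
-11 + L(-3, 3)*(-8) = -11 - 24*3*(2 + √(5 - 3))*(-8) = -11 - 24*3*(2 + √2)*(-8) = -11 + (-144 - 72*√2)*(-8) = -11 + (1152 + 576*√2) = 1141 + 576*√2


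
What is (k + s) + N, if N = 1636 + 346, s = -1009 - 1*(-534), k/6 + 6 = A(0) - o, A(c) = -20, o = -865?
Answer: 6541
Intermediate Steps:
k = 5034 (k = -36 + 6*(-20 - 1*(-865)) = -36 + 6*(-20 + 865) = -36 + 6*845 = -36 + 5070 = 5034)
s = -475 (s = -1009 + 534 = -475)
N = 1982
(k + s) + N = (5034 - 475) + 1982 = 4559 + 1982 = 6541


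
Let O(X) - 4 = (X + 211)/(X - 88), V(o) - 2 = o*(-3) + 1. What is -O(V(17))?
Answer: -381/136 ≈ -2.8015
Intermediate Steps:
V(o) = 3 - 3*o (V(o) = 2 + (o*(-3) + 1) = 2 + (-3*o + 1) = 2 + (1 - 3*o) = 3 - 3*o)
O(X) = 4 + (211 + X)/(-88 + X) (O(X) = 4 + (X + 211)/(X - 88) = 4 + (211 + X)/(-88 + X))
-O(V(17)) = -(-141 + 5*(3 - 3*17))/(-88 + (3 - 3*17)) = -(-141 + 5*(3 - 51))/(-88 + (3 - 51)) = -(-141 + 5*(-48))/(-88 - 48) = -(-141 - 240)/(-136) = -(-1)*(-381)/136 = -1*381/136 = -381/136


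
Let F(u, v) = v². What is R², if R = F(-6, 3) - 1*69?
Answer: 3600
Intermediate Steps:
R = -60 (R = 3² - 1*69 = 9 - 69 = -60)
R² = (-60)² = 3600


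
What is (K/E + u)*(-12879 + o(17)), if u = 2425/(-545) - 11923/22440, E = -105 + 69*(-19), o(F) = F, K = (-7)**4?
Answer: 240873832/2805 ≈ 85873.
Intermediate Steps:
K = 2401
E = -1416 (E = -105 - 1311 = -1416)
u = -12183007/2445960 (u = 2425*(-1/545) - 11923*1/22440 = -485/109 - 11923/22440 = -12183007/2445960 ≈ -4.9809)
(K/E + u)*(-12879 + o(17)) = (2401/(-1416) - 12183007/2445960)*(-12879 + 17) = (2401*(-1/1416) - 12183007/2445960)*(-12862) = (-2401/1416 - 12183007/2445960)*(-12862) = -120436916/18038955*(-12862) = 240873832/2805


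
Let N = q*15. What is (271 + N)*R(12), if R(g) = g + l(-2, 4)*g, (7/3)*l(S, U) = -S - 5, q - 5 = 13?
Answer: -12984/7 ≈ -1854.9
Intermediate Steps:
q = 18 (q = 5 + 13 = 18)
l(S, U) = -15/7 - 3*S/7 (l(S, U) = 3*(-S - 5)/7 = 3*(-5 - S)/7 = -15/7 - 3*S/7)
N = 270 (N = 18*15 = 270)
R(g) = -2*g/7 (R(g) = g + (-15/7 - 3/7*(-2))*g = g + (-15/7 + 6/7)*g = g - 9*g/7 = -2*g/7)
(271 + N)*R(12) = (271 + 270)*(-2/7*12) = 541*(-24/7) = -12984/7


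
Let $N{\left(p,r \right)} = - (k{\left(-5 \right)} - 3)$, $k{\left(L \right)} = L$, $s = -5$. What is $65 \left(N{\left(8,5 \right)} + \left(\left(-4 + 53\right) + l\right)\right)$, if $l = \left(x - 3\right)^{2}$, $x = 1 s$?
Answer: $7865$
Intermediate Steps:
$x = -5$ ($x = 1 \left(-5\right) = -5$)
$l = 64$ ($l = \left(-5 - 3\right)^{2} = \left(-8\right)^{2} = 64$)
$N{\left(p,r \right)} = 8$ ($N{\left(p,r \right)} = - (-5 - 3) = \left(-1\right) \left(-8\right) = 8$)
$65 \left(N{\left(8,5 \right)} + \left(\left(-4 + 53\right) + l\right)\right) = 65 \left(8 + \left(\left(-4 + 53\right) + 64\right)\right) = 65 \left(8 + \left(49 + 64\right)\right) = 65 \left(8 + 113\right) = 65 \cdot 121 = 7865$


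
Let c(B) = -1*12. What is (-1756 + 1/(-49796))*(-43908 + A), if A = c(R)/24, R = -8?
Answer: 7678874530809/99592 ≈ 7.7103e+7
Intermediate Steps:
c(B) = -12
A = -1/2 (A = -12/24 = -12*1/24 = -1/2 ≈ -0.50000)
(-1756 + 1/(-49796))*(-43908 + A) = (-1756 + 1/(-49796))*(-43908 - 1/2) = (-1756 - 1/49796)*(-87817/2) = -87441777/49796*(-87817/2) = 7678874530809/99592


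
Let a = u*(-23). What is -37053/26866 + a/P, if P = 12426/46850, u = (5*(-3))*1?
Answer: 3805100473/2928394 ≈ 1299.4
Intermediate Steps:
u = -15 (u = -15*1 = -15)
a = 345 (a = -15*(-23) = 345)
P = 6213/23425 (P = 12426*(1/46850) = 6213/23425 ≈ 0.26523)
-37053/26866 + a/P = -37053/26866 + 345/(6213/23425) = -37053*1/26866 + 345*(23425/6213) = -37053/26866 + 2693875/2071 = 3805100473/2928394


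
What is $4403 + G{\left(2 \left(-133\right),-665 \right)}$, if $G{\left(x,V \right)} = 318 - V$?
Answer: $5386$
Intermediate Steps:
$4403 + G{\left(2 \left(-133\right),-665 \right)} = 4403 + \left(318 - -665\right) = 4403 + \left(318 + 665\right) = 4403 + 983 = 5386$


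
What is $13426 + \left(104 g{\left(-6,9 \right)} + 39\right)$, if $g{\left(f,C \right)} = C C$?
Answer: $21889$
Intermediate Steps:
$g{\left(f,C \right)} = C^{2}$
$13426 + \left(104 g{\left(-6,9 \right)} + 39\right) = 13426 + \left(104 \cdot 9^{2} + 39\right) = 13426 + \left(104 \cdot 81 + 39\right) = 13426 + \left(8424 + 39\right) = 13426 + 8463 = 21889$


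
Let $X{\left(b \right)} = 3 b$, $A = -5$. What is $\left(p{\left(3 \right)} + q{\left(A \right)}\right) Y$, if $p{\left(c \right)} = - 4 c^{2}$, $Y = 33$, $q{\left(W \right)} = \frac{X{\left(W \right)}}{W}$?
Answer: $-1089$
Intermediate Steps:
$q{\left(W \right)} = 3$ ($q{\left(W \right)} = \frac{3 W}{W} = 3$)
$\left(p{\left(3 \right)} + q{\left(A \right)}\right) Y = \left(- 4 \cdot 3^{2} + 3\right) 33 = \left(\left(-4\right) 9 + 3\right) 33 = \left(-36 + 3\right) 33 = \left(-33\right) 33 = -1089$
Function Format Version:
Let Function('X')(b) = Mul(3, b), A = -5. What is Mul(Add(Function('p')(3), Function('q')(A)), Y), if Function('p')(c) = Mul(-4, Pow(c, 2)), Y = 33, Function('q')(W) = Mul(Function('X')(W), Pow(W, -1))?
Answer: -1089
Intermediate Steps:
Function('q')(W) = 3 (Function('q')(W) = Mul(Mul(3, W), Pow(W, -1)) = 3)
Mul(Add(Function('p')(3), Function('q')(A)), Y) = Mul(Add(Mul(-4, Pow(3, 2)), 3), 33) = Mul(Add(Mul(-4, 9), 3), 33) = Mul(Add(-36, 3), 33) = Mul(-33, 33) = -1089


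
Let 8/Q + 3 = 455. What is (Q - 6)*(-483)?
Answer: 326508/113 ≈ 2889.5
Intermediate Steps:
Q = 2/113 (Q = 8/(-3 + 455) = 8/452 = 8*(1/452) = 2/113 ≈ 0.017699)
(Q - 6)*(-483) = (2/113 - 6)*(-483) = -676/113*(-483) = 326508/113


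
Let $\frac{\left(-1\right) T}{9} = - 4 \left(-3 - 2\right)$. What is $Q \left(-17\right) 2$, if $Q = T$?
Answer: $6120$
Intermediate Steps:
$T = -180$ ($T = - 9 \left(- 4 \left(-3 - 2\right)\right) = - 9 \left(\left(-4\right) \left(-5\right)\right) = \left(-9\right) 20 = -180$)
$Q = -180$
$Q \left(-17\right) 2 = \left(-180\right) \left(-17\right) 2 = 3060 \cdot 2 = 6120$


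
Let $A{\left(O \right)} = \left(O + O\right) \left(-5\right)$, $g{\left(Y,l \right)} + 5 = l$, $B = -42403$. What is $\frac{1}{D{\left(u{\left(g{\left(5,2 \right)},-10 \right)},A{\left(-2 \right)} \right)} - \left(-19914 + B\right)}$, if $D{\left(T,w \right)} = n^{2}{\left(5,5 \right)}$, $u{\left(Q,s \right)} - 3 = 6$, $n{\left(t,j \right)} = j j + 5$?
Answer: $\frac{1}{63217} \approx 1.5819 \cdot 10^{-5}$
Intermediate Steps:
$g{\left(Y,l \right)} = -5 + l$
$n{\left(t,j \right)} = 5 + j^{2}$ ($n{\left(t,j \right)} = j^{2} + 5 = 5 + j^{2}$)
$u{\left(Q,s \right)} = 9$ ($u{\left(Q,s \right)} = 3 + 6 = 9$)
$A{\left(O \right)} = - 10 O$ ($A{\left(O \right)} = 2 O \left(-5\right) = - 10 O$)
$D{\left(T,w \right)} = 900$ ($D{\left(T,w \right)} = \left(5 + 5^{2}\right)^{2} = \left(5 + 25\right)^{2} = 30^{2} = 900$)
$\frac{1}{D{\left(u{\left(g{\left(5,2 \right)},-10 \right)},A{\left(-2 \right)} \right)} - \left(-19914 + B\right)} = \frac{1}{900 + \left(19914 - -42403\right)} = \frac{1}{900 + \left(19914 + 42403\right)} = \frac{1}{900 + 62317} = \frac{1}{63217}$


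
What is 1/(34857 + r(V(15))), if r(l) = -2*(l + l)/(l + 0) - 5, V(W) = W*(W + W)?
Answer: 1/34848 ≈ 2.8696e-5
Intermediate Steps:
V(W) = 2*W**2 (V(W) = W*(2*W) = 2*W**2)
r(l) = -9 (r(l) = -2*2*l/l - 5 = -2*2 - 5 = -4 - 5 = -9)
1/(34857 + r(V(15))) = 1/(34857 - 9) = 1/34848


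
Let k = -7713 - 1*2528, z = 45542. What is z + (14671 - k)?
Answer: 70454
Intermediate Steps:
k = -10241 (k = -7713 - 2528 = -10241)
z + (14671 - k) = 45542 + (14671 - 1*(-10241)) = 45542 + (14671 + 10241) = 45542 + 24912 = 70454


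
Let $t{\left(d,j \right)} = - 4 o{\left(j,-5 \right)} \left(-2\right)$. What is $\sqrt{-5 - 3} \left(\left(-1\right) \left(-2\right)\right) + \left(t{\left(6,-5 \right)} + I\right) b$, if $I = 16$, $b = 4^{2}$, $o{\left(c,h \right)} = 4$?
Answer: $768 + 4 i \sqrt{2} \approx 768.0 + 5.6569 i$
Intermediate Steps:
$t{\left(d,j \right)} = 32$ ($t{\left(d,j \right)} = \left(-4\right) 4 \left(-2\right) = \left(-16\right) \left(-2\right) = 32$)
$b = 16$
$\sqrt{-5 - 3} \left(\left(-1\right) \left(-2\right)\right) + \left(t{\left(6,-5 \right)} + I\right) b = \sqrt{-5 - 3} \left(\left(-1\right) \left(-2\right)\right) + \left(32 + 16\right) 16 = \sqrt{-8} \cdot 2 + 48 \cdot 16 = 2 i \sqrt{2} \cdot 2 + 768 = 4 i \sqrt{2} + 768 = 768 + 4 i \sqrt{2}$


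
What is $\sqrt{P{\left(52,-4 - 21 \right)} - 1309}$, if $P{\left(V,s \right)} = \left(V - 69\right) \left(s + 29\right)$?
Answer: $9 i \sqrt{17} \approx 37.108 i$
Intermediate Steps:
$P{\left(V,s \right)} = \left(-69 + V\right) \left(29 + s\right)$
$\sqrt{P{\left(52,-4 - 21 \right)} - 1309} = \sqrt{\left(-2001 - 69 \left(-4 - 21\right) + 29 \cdot 52 + 52 \left(-4 - 21\right)\right) - 1309} = \sqrt{\left(-2001 - 69 \left(-4 - 21\right) + 1508 + 52 \left(-4 - 21\right)\right) - 1309} = \sqrt{\left(-2001 - -1725 + 1508 + 52 \left(-25\right)\right) - 1309} = \sqrt{\left(-2001 + 1725 + 1508 - 1300\right) - 1309} = \sqrt{-68 - 1309} = \sqrt{-1377} = 9 i \sqrt{17}$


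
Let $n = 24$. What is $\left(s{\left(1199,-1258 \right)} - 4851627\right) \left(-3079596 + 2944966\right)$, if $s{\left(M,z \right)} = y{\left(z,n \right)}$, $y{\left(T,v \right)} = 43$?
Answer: $653168753920$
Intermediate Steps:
$s{\left(M,z \right)} = 43$
$\left(s{\left(1199,-1258 \right)} - 4851627\right) \left(-3079596 + 2944966\right) = \left(43 - 4851627\right) \left(-3079596 + 2944966\right) = \left(-4851584\right) \left(-134630\right) = 653168753920$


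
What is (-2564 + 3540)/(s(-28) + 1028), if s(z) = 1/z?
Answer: 27328/28783 ≈ 0.94945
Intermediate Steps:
(-2564 + 3540)/(s(-28) + 1028) = (-2564 + 3540)/(1/(-28) + 1028) = 976/(-1/28 + 1028) = 976/(28783/28) = 976*(28/28783) = 27328/28783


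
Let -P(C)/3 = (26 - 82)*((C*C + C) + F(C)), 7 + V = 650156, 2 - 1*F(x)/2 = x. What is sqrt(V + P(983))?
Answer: sqrt(162822229) ≈ 12760.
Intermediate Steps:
F(x) = 4 - 2*x
V = 650149 (V = -7 + 650156 = 650149)
P(C) = 672 - 168*C + 168*C**2 (P(C) = -3*(26 - 82)*((C*C + C) + (4 - 2*C)) = -(-168)*((C**2 + C) + (4 - 2*C)) = -(-168)*((C + C**2) + (4 - 2*C)) = -(-168)*(4 + C**2 - C) = -3*(-224 - 56*C**2 + 56*C) = 672 - 168*C + 168*C**2)
sqrt(V + P(983)) = sqrt(650149 + (672 - 168*983 + 168*983**2)) = sqrt(650149 + (672 - 165144 + 168*966289)) = sqrt(650149 + (672 - 165144 + 162336552)) = sqrt(650149 + 162172080) = sqrt(162822229)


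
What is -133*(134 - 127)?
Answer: -931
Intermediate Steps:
-133*(134 - 127) = -133*7 = -931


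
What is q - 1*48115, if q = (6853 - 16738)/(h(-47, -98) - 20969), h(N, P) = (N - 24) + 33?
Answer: -1010741920/21007 ≈ -48115.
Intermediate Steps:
h(N, P) = 9 + N (h(N, P) = (-24 + N) + 33 = 9 + N)
q = 9885/21007 (q = (6853 - 16738)/((9 - 47) - 20969) = -9885/(-38 - 20969) = -9885/(-21007) = -9885*(-1/21007) = 9885/21007 ≈ 0.47056)
q - 1*48115 = 9885/21007 - 1*48115 = 9885/21007 - 48115 = -1010741920/21007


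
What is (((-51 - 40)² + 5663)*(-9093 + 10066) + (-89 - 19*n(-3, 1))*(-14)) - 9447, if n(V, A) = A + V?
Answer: 13558779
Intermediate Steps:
(((-51 - 40)² + 5663)*(-9093 + 10066) + (-89 - 19*n(-3, 1))*(-14)) - 9447 = (((-51 - 40)² + 5663)*(-9093 + 10066) + (-89 - 19*(1 - 3))*(-14)) - 9447 = (((-91)² + 5663)*973 + (-89 - 19*(-2))*(-14)) - 9447 = ((8281 + 5663)*973 + (-89 + 38)*(-14)) - 9447 = (13944*973 - 51*(-14)) - 9447 = (13567512 + 714) - 9447 = 13568226 - 9447 = 13558779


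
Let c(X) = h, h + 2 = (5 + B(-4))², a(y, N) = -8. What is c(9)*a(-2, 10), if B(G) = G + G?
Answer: -56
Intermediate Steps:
B(G) = 2*G
h = 7 (h = -2 + (5 + 2*(-4))² = -2 + (5 - 8)² = -2 + (-3)² = -2 + 9 = 7)
c(X) = 7
c(9)*a(-2, 10) = 7*(-8) = -56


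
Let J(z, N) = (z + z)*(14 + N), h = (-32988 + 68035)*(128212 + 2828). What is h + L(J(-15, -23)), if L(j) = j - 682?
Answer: 4592558468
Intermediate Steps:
h = 4592558880 (h = 35047*131040 = 4592558880)
J(z, N) = 2*z*(14 + N) (J(z, N) = (2*z)*(14 + N) = 2*z*(14 + N))
L(j) = -682 + j
h + L(J(-15, -23)) = 4592558880 + (-682 + 2*(-15)*(14 - 23)) = 4592558880 + (-682 + 2*(-15)*(-9)) = 4592558880 + (-682 + 270) = 4592558880 - 412 = 4592558468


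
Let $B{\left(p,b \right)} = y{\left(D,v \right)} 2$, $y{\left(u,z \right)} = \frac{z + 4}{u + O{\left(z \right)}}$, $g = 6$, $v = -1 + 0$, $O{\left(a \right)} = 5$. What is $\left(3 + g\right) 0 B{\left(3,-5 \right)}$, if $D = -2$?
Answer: $0$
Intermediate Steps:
$v = -1$
$y{\left(u,z \right)} = \frac{4 + z}{5 + u}$ ($y{\left(u,z \right)} = \frac{z + 4}{u + 5} = \frac{4 + z}{5 + u}$)
$B{\left(p,b \right)} = 2$ ($B{\left(p,b \right)} = \frac{4 - 1}{5 - 2} \cdot 2 = \frac{1}{3} \cdot 3 \cdot 2 = 1 \cdot 2 = 2$)
$\left(3 + g\right) 0 B{\left(3,-5 \right)} = \left(3 + 6\right) 0 \cdot 2 = 9 \cdot 0 \cdot 2 = 0 \cdot 2 = 0$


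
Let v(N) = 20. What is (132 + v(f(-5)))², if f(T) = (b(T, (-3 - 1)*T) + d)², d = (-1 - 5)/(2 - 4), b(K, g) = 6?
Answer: 23104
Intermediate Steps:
d = 3 (d = -6/(-2) = -6*(-½) = 3)
f(T) = 81 (f(T) = (6 + 3)² = 9² = 81)
(132 + v(f(-5)))² = (132 + 20)² = 152² = 23104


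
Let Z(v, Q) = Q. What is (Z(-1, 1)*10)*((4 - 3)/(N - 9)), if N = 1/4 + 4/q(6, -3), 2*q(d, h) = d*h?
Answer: -360/331 ≈ -1.0876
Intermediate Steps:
q(d, h) = d*h/2 (q(d, h) = (d*h)/2 = d*h/2)
N = -7/36 (N = 1/4 + 4/(((1/2)*6*(-3))) = 1*(1/4) + 4/(-9) = 1/4 + 4*(-1/9) = 1/4 - 4/9 = -7/36 ≈ -0.19444)
(Z(-1, 1)*10)*((4 - 3)/(N - 9)) = (1*10)*((4 - 3)/(-7/36 - 9)) = 10*(1/(-331/36)) = 10*(1*(-36/331)) = 10*(-36/331) = -360/331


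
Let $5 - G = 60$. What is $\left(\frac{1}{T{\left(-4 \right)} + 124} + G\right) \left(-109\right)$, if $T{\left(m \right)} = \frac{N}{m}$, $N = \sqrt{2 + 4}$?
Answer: $\frac{737306847}{123005} - \frac{218 \sqrt{6}}{123005} \approx 5994.1$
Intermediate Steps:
$N = \sqrt{6} \approx 2.4495$
$G = -55$ ($G = 5 - 60 = -55$)
$T{\left(m \right)} = \frac{\sqrt{6}}{m}$
$\left(\frac{1}{T{\left(-4 \right)} + 124} + G\right) \left(-109\right) = \left(\frac{1}{\frac{\sqrt{6}}{-4} + 124} - 55\right) \left(-109\right) = \left(\frac{1}{\sqrt{6} \left(- \frac{1}{4}\right) + 124} - 55\right) \left(-109\right) = \left(\frac{1}{- \frac{\sqrt{6}}{4} + 124} - 55\right) \left(-109\right) = \left(\frac{1}{124 - \frac{\sqrt{6}}{4}} - 55\right) \left(-109\right) = \left(-55 + \frac{1}{124 - \frac{\sqrt{6}}{4}}\right) \left(-109\right) = 5995 - \frac{109}{124 - \frac{\sqrt{6}}{4}}$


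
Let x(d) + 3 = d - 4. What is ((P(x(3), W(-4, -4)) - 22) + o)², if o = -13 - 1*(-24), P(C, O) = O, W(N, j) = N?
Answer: 225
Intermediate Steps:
x(d) = -7 + d (x(d) = -3 + (d - 4) = -3 + (-4 + d) = -7 + d)
o = 11 (o = -13 + 24 = 11)
((P(x(3), W(-4, -4)) - 22) + o)² = ((-4 - 22) + 11)² = (-26 + 11)² = (-15)² = 225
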